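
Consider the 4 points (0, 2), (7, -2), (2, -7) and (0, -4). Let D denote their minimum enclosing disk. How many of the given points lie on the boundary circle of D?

3

The minimum enclosing circle of a finite set is fixed by two of the points (as a diameter) or three (as a circumcircle).
The minimum enclosing circle is determined by three boundary points: (0, 2), (7, -2), (2, -7).
Their circumcentre is (49/22, -49/22) with r² = 5525/242.
The farthest remaining point (0, -4) is at distance² 1961/242 ≤ 5525/242.
The points at distance exactly r from the centre are (0, 2), (7, -2), (2, -7) — 3 points.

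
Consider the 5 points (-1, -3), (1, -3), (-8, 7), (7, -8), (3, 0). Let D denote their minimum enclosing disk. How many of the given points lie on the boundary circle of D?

2

A smallest enclosing disk is always determined by at most three of the input points on its boundary.
The farthest pair is (-8, 7)–(7, -8) with squared distance 450. The circle on this segment as diameter has centre (-0.5, -0.5) and r² = 450/4 = 112.5.
Check (-1, -3): distance² to centre = 6.5 ≤ 112.5, so it lies inside.
All remaining points lie in this disk, and no smaller disk contains both endpoints, so this is the minimum enclosing circle.
The points at distance exactly r from the centre are (-8, 7), (7, -8) — 2 points.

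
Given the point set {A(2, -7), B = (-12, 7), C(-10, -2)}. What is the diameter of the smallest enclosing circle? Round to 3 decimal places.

19.799

Side lengths²: AB² = 392, AC² = 169, BC² = 85.
Since AB² = 392 ≥ 169 + 85 = 254, the angle opposite AB is not acute, so the smallest enclosing circle has AB as diameter.
Centre = midpoint of AB = (-5, 0), r² = 392/4 = 98.
Diameter = 2r = 2√98 ≈ 19.799.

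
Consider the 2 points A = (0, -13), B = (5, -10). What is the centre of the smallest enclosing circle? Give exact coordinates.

The smallest circle enclosing two points has them as diameter endpoints.
Centre = midpoint = (2.5, -11.5); r² = |AB|²/4 = 34/4 = 8.5.
Centre = (2.5, -11.5).

(2.5, -11.5)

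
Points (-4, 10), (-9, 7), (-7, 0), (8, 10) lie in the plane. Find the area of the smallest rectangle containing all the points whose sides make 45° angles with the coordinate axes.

In coordinates u = x + y, v = x − y the rectangle is axis-aligned; the map (x,y)→(u,v) scales areas by 2.
u-values: 6, -2, -7, 18; range = 18 − (-7) = 25.
v-values: -14, -16, -7, -2; range = -2 − (-16) = 14.
Area = (25 × 14) / 2 = 175.

175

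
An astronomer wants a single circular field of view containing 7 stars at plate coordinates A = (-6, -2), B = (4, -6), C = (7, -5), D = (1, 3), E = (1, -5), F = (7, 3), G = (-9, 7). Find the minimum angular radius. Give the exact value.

By Welzl's lemma the MEC is supported by two points (diametrically opposite) or three points (on a circumcircle).
The farthest pair is C–G with squared distance 400. The circle on this segment as diameter has centre (-1, 1) and r² = 400/4 = 100.
Check A: distance² to centre = 34 ≤ 100, so it lies inside.
All remaining points lie in this disk, and no smaller disk contains both endpoints, so this is the minimum enclosing circle.
r = √100 = 10.

10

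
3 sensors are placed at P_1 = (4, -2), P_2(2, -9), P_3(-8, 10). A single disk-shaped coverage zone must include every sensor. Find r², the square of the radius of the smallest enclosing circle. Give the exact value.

115.25

Side lengths²: P_1P_2² = 53, P_1P_3² = 288, P_2P_3² = 461.
Since P_2P_3² = 461 ≥ 288 + 53 = 341, the angle opposite P_2P_3 is not acute, so the smallest enclosing circle has P_2P_3 as diameter.
Centre = midpoint of P_2P_3 = (-3, 0.5), r² = 461/4 = 115.25.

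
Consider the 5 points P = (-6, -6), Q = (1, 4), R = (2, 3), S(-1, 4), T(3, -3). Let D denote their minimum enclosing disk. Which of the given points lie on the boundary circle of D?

P, Q

A smallest enclosing disk is always determined by at most three of the input points on its boundary.
The farthest pair is P–Q with squared distance 149. The circle on this segment as diameter has centre (-2.5, -1) and r² = 149/4 = 37.25.
Check R: distance² to centre = 36.25 ≤ 37.25, so it lies inside.
All remaining points lie in this disk, and no smaller disk contains both endpoints, so this is the minimum enclosing circle.
The points at distance exactly r from the centre are P, Q — 2 points.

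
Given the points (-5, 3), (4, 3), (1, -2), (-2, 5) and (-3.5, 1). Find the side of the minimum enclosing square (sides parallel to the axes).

The bounding box has width 9 and height 7.
An axis-aligned square enclosing the set must have side ≥ max(width, height).
So the minimum side is max(9, 7) = 9.

9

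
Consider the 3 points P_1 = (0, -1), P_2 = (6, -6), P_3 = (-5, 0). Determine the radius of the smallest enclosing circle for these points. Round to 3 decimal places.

Side lengths²: P_1P_2² = 61, P_1P_3² = 26, P_2P_3² = 157.
Since P_2P_3² = 157 ≥ 61 + 26 = 87, the angle opposite P_2P_3 is not acute, so the smallest enclosing circle has P_2P_3 as diameter.
Centre = midpoint of P_2P_3 = (0.5, -3), r² = 157/4 = 39.25.
r = √(39.25) ≈ 6.265.

6.265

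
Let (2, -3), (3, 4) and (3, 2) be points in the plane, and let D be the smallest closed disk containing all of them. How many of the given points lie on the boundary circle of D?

2

Call the three points A, B, C in the order given.
Side lengths²: AB² = 50, AC² = 26, BC² = 4.
Since AB² = 50 ≥ 26 + 4 = 30, the angle opposite AB is not acute, so the smallest enclosing circle has AB as diameter.
Centre = midpoint of AB = (2.5, 0.5), r² = 50/4 = 12.5.
The points at distance exactly r from the centre are (2, -3), (3, 4) — 2 points.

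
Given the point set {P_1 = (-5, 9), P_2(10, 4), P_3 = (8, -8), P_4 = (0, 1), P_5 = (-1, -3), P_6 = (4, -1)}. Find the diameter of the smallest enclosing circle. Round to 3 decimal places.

A smallest enclosing disk is always determined by at most three of the input points on its boundary.
The farthest pair is P_1–P_3 with squared distance 458. The circle on this segment as diameter has centre (1.5, 0.5) and r² = 458/4 = 114.5.
Check P_2: distance² to centre = 84.5 ≤ 114.5, so it lies inside.
All remaining points lie in this disk, and no smaller disk contains both endpoints, so this is the minimum enclosing circle.
Diameter = 2r = 2√(114.5) ≈ 21.401.

21.401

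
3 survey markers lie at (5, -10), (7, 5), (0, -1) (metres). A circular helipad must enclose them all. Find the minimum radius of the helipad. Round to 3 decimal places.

7.566

Call the three points A, B, C in the order given.
Side lengths²: AB² = 229, AC² = 106, BC² = 85.
Since AB² = 229 ≥ 106 + 85 = 191, the angle opposite AB is not acute, so the smallest enclosing circle has AB as diameter.
Centre = midpoint of AB = (6, -2.5), r² = 229/4 = 57.25.
r = √(57.25) ≈ 7.566.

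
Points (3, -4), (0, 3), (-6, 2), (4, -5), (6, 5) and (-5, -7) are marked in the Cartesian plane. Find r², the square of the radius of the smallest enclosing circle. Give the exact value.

The minimum enclosing circle of a finite set is fixed by two of the points (as a diameter) or three (as a circumcircle).
The farthest pair is (6, 5)–(-5, -7) with squared distance 265. The circle on this segment as diameter has centre (0.5, -1) and r² = 265/4 = 66.25.
Check (3, -4): distance² to centre = 15.25 ≤ 66.25, so it lies inside.
All remaining points lie in this disk, and no smaller disk contains both endpoints, so this is the minimum enclosing circle.

66.25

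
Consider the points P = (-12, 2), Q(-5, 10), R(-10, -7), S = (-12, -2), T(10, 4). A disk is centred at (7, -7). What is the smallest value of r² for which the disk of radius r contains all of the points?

442

The required radius is the distance from (7, -7) to the farthest point.
Squared distances: 442, 433, 289, 386, 130.
Maximum is 442, attained at P.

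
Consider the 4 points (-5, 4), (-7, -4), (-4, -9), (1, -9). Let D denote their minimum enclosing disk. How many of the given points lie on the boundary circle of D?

2

The minimum enclosing circle of a finite set is fixed by two of the points (as a diameter) or three (as a circumcircle).
The farthest pair is (-5, 4)–(1, -9) with squared distance 205. The circle on this segment as diameter has centre (-2, -2.5) and r² = 205/4 = 51.25.
Check (-7, -4): distance² to centre = 27.25 ≤ 51.25, so it lies inside.
All remaining points lie in this disk, and no smaller disk contains both endpoints, so this is the minimum enclosing circle.
The points at distance exactly r from the centre are (-5, 4), (1, -9) — 2 points.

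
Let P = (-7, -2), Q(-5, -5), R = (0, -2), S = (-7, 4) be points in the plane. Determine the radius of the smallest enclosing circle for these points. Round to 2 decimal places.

A smallest enclosing disk is always determined by at most three of the input points on its boundary.
The minimum enclosing circle is determined by three boundary points: Q, R, S.
Their circumcentre is (-4.5, -1/6) with r² = 425/18.
The farthest remaining point P is at distance² 173/18 ≤ 425/18.
r = √(425/18) ≈ 4.86.

4.86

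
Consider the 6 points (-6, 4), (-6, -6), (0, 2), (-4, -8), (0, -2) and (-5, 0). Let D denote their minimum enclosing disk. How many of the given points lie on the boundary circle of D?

The minimum enclosing circle of a finite set is fixed by two of the points (as a diameter) or three (as a circumcircle).
The minimum enclosing circle is determined by three boundary points: (-6, 4), (0, 2), (-4, -8).
Their circumcentre is (-79/17, -33/17) with r² = 10730/289.
The farthest remaining point (0, -2) is at distance² 6242/289 ≤ 10730/289.
The points at distance exactly r from the centre are (-6, 4), (0, 2), (-4, -8) — 3 points.

3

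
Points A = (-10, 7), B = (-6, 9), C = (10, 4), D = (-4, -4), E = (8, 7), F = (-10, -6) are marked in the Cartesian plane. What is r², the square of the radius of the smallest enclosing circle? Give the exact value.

By Welzl's lemma the MEC is supported by two points (diametrically opposite) or three points (on a circumcircle).
The minimum enclosing circle is determined by three boundary points: A, C, F.
Their circumcentre is (-0.75, 0.5) with r² = 127.8125.
The farthest remaining point E is at distance² 118.8125 ≤ 127.8125.

127.8125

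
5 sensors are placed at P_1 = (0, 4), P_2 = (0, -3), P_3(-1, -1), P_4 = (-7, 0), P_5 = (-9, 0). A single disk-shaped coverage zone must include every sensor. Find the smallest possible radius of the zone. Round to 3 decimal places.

5.191

The minimum enclosing circle of a finite set is fixed by two of the points (as a diameter) or three (as a circumcircle).
The minimum enclosing circle is determined by three boundary points: P_1, P_2, P_5.
Their circumcentre is (-23/6, 0.5) with r² = 485/18.
The farthest remaining point P_3 is at distance² 185/18 ≤ 485/18.
r = √(485/18) ≈ 5.191.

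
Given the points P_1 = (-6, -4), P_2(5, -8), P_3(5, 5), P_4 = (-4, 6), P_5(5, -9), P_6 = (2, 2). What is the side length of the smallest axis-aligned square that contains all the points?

15

The bounding box has width 11 and height 15.
An axis-aligned square enclosing the set must have side ≥ max(width, height).
So the minimum side is max(11, 15) = 15.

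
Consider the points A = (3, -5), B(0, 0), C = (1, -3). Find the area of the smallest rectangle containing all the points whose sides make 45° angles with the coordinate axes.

8

In coordinates u = x + y, v = x − y the rectangle is axis-aligned; the map (x,y)→(u,v) scales areas by 2.
u-values: -2, 0, -2; range = 0 − (-2) = 2.
v-values: 8, 0, 4; range = 8 − 0 = 8.
Area = (2 × 8) / 2 = 8.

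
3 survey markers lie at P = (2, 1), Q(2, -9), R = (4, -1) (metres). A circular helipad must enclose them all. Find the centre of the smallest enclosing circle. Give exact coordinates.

(2, -4)

Side lengths²: PQ² = 100, PR² = 8, QR² = 68.
Since PQ² = 100 ≥ 68 + 8 = 76, the angle opposite PQ is not acute, so the smallest enclosing circle has PQ as diameter.
Centre = midpoint of PQ = (2, -4), r² = 100/4 = 25.
Centre = (2, -4).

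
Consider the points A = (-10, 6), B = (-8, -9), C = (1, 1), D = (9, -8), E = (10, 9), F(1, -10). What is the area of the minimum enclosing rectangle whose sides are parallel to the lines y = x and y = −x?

In coordinates u = x + y, v = x − y the rectangle is axis-aligned; the map (x,y)→(u,v) scales areas by 2.
u-values: -4, -17, 2, 1, 19, -9; range = 19 − (-17) = 36.
v-values: -16, 1, 0, 17, 1, 11; range = 17 − (-16) = 33.
Area = (36 × 33) / 2 = 594.

594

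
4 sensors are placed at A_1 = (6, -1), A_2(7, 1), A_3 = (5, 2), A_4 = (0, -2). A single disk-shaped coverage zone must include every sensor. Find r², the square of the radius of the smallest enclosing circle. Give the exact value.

14.5

The farthest pair is A_2–A_4 with squared distance 58. The circle on this segment as diameter has centre (3.5, -0.5) and r² = 58/4 = 14.5.
Check A_1: distance² to centre = 6.5 ≤ 14.5, so it lies inside.
All remaining points lie in this disk, and no smaller disk contains both endpoints, so this is the minimum enclosing circle.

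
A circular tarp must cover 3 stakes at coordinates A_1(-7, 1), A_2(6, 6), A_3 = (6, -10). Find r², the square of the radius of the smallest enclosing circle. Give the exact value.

Side lengths²: A_1A_2² = 194, A_1A_3² = 290, A_2A_3² = 256.
Since A_1A_3² = 290 < 256 + 194 = 450, the triangle is acute, so the smallest enclosing circle is the circumcircle.
Circumcentre = (21/13, -2), r² = 14065/169.

14065/169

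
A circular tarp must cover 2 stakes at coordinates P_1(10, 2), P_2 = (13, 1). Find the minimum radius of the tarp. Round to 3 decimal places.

1.581

The smallest circle enclosing two points has them as diameter endpoints.
Centre = midpoint = (11.5, 1.5); r² = |P_1P_2|²/4 = 10/4 = 2.5.
r = √(2.5) ≈ 1.581.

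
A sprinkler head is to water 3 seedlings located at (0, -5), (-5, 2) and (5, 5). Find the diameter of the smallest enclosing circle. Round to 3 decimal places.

Call the three points A, B, C in the order given.
Side lengths²: AB² = 74, AC² = 125, BC² = 109.
Since AC² = 125 < 109 + 74 = 183, the triangle is acute, so the smallest enclosing circle is the circumcircle.
Circumcentre = (27/34, 29/34), r² = 20165/578.
Diameter = 2r = 2√(20165/578) ≈ 11.813.

11.813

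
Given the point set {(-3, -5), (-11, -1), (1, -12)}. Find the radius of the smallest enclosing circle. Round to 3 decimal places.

8.139

Call the three points A, B, C in the order given.
Side lengths²: AB² = 80, AC² = 65, BC² = 265.
Since BC² = 265 ≥ 80 + 65 = 145, the angle opposite BC is not acute, so the smallest enclosing circle has BC as diameter.
Centre = midpoint of BC = (-5, -6.5), r² = 265/4 = 66.25.
r = √(66.25) ≈ 8.139.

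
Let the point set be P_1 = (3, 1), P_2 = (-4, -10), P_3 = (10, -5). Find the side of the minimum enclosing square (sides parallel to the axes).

The bounding box has width 14 and height 11.
An axis-aligned square enclosing the set must have side ≥ max(width, height).
So the minimum side is max(14, 11) = 14.

14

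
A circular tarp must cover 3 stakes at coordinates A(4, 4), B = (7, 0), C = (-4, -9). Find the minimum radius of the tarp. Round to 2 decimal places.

Side lengths²: AB² = 25, AC² = 233, BC² = 202.
Since AC² = 233 ≥ 202 + 25 = 227, the angle opposite AC is not acute, so the smallest enclosing circle has AC as diameter.
Centre = midpoint of AC = (0, -2.5), r² = 233/4 = 58.25.
r = √(58.25) ≈ 7.63.

7.63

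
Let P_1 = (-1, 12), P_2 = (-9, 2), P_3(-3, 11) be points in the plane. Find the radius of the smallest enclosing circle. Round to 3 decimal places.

Side lengths²: P_1P_2² = 164, P_1P_3² = 5, P_2P_3² = 117.
Since P_1P_2² = 164 ≥ 117 + 5 = 122, the angle opposite P_1P_2 is not acute, so the smallest enclosing circle has P_1P_2 as diameter.
Centre = midpoint of P_1P_2 = (-5, 7), r² = 164/4 = 41.
r = √41 ≈ 6.403.

6.403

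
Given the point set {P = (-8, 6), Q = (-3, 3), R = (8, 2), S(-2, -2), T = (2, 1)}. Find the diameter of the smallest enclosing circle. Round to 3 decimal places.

16.492

The minimum enclosing circle of a finite set is fixed by two of the points (as a diameter) or three (as a circumcircle).
The farthest pair is P–R with squared distance 272. The circle on this segment as diameter has centre (0, 4) and r² = 272/4 = 68.
Check Q: distance² to centre = 10 ≤ 68, so it lies inside.
All remaining points lie in this disk, and no smaller disk contains both endpoints, so this is the minimum enclosing circle.
Diameter = 2r = 2√68 ≈ 16.492.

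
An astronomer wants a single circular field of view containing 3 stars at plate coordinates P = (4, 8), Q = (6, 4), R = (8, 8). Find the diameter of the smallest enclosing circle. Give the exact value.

Side lengths²: PQ² = 20, PR² = 16, QR² = 20.
Since QR² = 20 < 20 + 16 = 36, the triangle is acute, so the smallest enclosing circle is the circumcircle.
Circumcentre = (6, 6.5), r² = 6.25.
Diameter = 2r = 2√(6.25) = 5.

5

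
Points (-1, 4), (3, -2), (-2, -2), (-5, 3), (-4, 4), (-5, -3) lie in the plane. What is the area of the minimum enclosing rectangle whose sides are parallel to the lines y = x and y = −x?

In coordinates u = x + y, v = x − y the rectangle is axis-aligned; the map (x,y)→(u,v) scales areas by 2.
u-values: 3, 1, -4, -2, 0, -8; range = 3 − (-8) = 11.
v-values: -5, 5, 0, -8, -8, -2; range = 5 − (-8) = 13.
Area = (11 × 13) / 2 = 71.5.

71.5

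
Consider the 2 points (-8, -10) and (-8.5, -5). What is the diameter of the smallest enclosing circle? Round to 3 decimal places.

The smallest circle enclosing two points has them as diameter endpoints.
Centre = midpoint = (-8.25, -7.5); r² = |(-8, -10)−(-8.5, -5)|²/4 = 25.25/4 = 6.3125.
Diameter = 2r = 2√(6.3125) ≈ 5.025.

5.025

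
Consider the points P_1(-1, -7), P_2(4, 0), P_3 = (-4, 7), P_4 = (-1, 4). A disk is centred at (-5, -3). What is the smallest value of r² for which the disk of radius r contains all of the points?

The required radius is the distance from (-5, -3) to the farthest point.
Squared distances: 32, 90, 101, 65.
Maximum is 101, attained at P_3.

101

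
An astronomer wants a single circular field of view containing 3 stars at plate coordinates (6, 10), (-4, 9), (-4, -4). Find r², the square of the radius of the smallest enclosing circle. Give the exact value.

Call the three points A, B, C in the order given.
Side lengths²: AB² = 101, AC² = 296, BC² = 169.
Since AC² = 296 ≥ 169 + 101 = 270, the angle opposite AC is not acute, so the smallest enclosing circle has AC as diameter.
Centre = midpoint of AC = (1, 3), r² = 296/4 = 74.

74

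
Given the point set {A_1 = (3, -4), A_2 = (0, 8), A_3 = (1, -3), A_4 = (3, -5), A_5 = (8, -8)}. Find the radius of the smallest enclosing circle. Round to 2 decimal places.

8.94

The farthest pair is A_2–A_5 with squared distance 320. The circle on this segment as diameter has centre (4, 0) and r² = 320/4 = 80.
Check A_1: distance² to centre = 17 ≤ 80, so it lies inside.
All remaining points lie in this disk, and no smaller disk contains both endpoints, so this is the minimum enclosing circle.
r = √80 ≈ 8.94.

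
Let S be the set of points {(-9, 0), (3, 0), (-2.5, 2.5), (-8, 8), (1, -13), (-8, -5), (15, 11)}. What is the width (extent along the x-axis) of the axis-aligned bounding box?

max x = 15, min x = -9, so width = 24.

24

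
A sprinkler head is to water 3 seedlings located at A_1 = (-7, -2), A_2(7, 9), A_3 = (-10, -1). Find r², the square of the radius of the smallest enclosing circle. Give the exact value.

Side lengths²: A_1A_2² = 317, A_1A_3² = 10, A_2A_3² = 389.
Since A_2A_3² = 389 ≥ 317 + 10 = 327, the angle opposite A_2A_3 is not acute, so the smallest enclosing circle has A_2A_3 as diameter.
Centre = midpoint of A_2A_3 = (-1.5, 4), r² = 389/4 = 97.25.

97.25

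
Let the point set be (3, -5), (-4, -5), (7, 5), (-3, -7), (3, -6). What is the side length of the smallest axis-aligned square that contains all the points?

12

The bounding box has width 11 and height 12.
An axis-aligned square enclosing the set must have side ≥ max(width, height).
So the minimum side is max(11, 12) = 12.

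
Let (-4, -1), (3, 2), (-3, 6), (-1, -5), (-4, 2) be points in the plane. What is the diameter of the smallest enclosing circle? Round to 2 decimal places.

11.18

The farthest pair is (-3, 6)–(-1, -5) with squared distance 125. The circle on this segment as diameter has centre (-2, 0.5) and r² = 125/4 = 31.25.
Check (-4, -1): distance² to centre = 6.25 ≤ 31.25, so it lies inside.
All remaining points lie in this disk, and no smaller disk contains both endpoints, so this is the minimum enclosing circle.
Diameter = 2r = 2√(31.25) ≈ 11.18.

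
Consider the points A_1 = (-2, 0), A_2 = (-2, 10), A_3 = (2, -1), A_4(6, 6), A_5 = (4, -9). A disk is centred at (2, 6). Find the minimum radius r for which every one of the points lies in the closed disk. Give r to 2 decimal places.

15.13

The required radius is the distance from (2, 6) to the farthest point.
Squared distances: 52, 32, 49, 16, 229.
Maximum is 229, attained at A_5.
r = √229 ≈ 15.13.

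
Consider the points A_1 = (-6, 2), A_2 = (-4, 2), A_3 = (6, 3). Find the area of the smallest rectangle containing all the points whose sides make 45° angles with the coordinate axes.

In coordinates u = x + y, v = x − y the rectangle is axis-aligned; the map (x,y)→(u,v) scales areas by 2.
u-values: -4, -2, 9; range = 9 − (-4) = 13.
v-values: -8, -6, 3; range = 3 − (-8) = 11.
Area = (13 × 11) / 2 = 71.5.

71.5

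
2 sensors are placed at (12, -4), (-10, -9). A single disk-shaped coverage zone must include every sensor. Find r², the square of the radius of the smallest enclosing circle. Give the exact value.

The smallest circle enclosing two points has them as diameter endpoints.
Centre = midpoint = (1, -6.5); r² = |(12, -4)−(-10, -9)|²/4 = 509/4 = 127.25.

127.25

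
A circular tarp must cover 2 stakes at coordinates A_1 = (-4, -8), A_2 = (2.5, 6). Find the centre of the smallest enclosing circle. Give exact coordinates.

(-0.75, -1)

The smallest circle enclosing two points has them as diameter endpoints.
Centre = midpoint = (-0.75, -1); r² = |A_1A_2|²/4 = 238.25/4 = 59.5625.
Centre = (-0.75, -1).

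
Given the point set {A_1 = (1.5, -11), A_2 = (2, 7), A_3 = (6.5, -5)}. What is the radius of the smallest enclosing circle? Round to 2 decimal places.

Side lengths²: A_1A_2² = 324.25, A_1A_3² = 61, A_2A_3² = 164.25.
Since A_1A_2² = 324.25 ≥ 164.25 + 61 = 225.25, the angle opposite A_1A_2 is not acute, so the smallest enclosing circle has A_1A_2 as diameter.
Centre = midpoint of A_1A_2 = (1.75, -2), r² = 324.25/4 = 81.0625.
r = √(81.0625) ≈ 9.00.

9.00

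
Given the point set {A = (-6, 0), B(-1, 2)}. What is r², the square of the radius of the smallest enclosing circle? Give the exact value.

The smallest circle enclosing two points has them as diameter endpoints.
Centre = midpoint = (-3.5, 1); r² = |AB|²/4 = 29/4 = 7.25.

7.25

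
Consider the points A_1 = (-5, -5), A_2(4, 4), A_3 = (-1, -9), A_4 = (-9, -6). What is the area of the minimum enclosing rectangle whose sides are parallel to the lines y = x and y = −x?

In coordinates u = x + y, v = x − y the rectangle is axis-aligned; the map (x,y)→(u,v) scales areas by 2.
u-values: -10, 8, -10, -15; range = 8 − (-15) = 23.
v-values: 0, 0, 8, -3; range = 8 − (-3) = 11.
Area = (23 × 11) / 2 = 126.5.

126.5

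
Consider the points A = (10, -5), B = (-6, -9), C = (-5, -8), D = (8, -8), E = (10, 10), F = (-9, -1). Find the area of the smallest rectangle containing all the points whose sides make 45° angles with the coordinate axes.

In coordinates u = x + y, v = x − y the rectangle is axis-aligned; the map (x,y)→(u,v) scales areas by 2.
u-values: 5, -15, -13, 0, 20, -10; range = 20 − (-15) = 35.
v-values: 15, 3, 3, 16, 0, -8; range = 16 − (-8) = 24.
Area = (35 × 24) / 2 = 420.

420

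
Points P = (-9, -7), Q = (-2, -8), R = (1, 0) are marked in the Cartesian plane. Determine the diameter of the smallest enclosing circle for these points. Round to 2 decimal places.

12.21

Side lengths²: PQ² = 50, PR² = 149, QR² = 73.
Since PR² = 149 ≥ 73 + 50 = 123, the angle opposite PR is not acute, so the smallest enclosing circle has PR as diameter.
Centre = midpoint of PR = (-4, -3.5), r² = 149/4 = 37.25.
Diameter = 2r = 2√(37.25) ≈ 12.21.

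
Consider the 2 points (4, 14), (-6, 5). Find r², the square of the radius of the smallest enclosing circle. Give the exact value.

45.25

The smallest circle enclosing two points has them as diameter endpoints.
Centre = midpoint = (-1, 9.5); r² = |(4, 14)−(-6, 5)|²/4 = 181/4 = 45.25.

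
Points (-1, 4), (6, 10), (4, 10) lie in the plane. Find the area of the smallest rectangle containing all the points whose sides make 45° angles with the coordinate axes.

13

In coordinates u = x + y, v = x − y the rectangle is axis-aligned; the map (x,y)→(u,v) scales areas by 2.
u-values: 3, 16, 14; range = 16 − 3 = 13.
v-values: -5, -4, -6; range = -4 − (-6) = 2.
Area = (13 × 2) / 2 = 13.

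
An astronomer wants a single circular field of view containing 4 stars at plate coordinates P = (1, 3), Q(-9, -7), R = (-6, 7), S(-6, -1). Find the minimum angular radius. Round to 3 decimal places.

The minimum enclosing circle is determined by three boundary points: P, Q, R.
Their circumcentre is (-123/22, -9/22) with r² = 13325/242.
The farthest remaining point S is at distance² 125/242 ≤ 13325/242.
r = √(13325/242) ≈ 7.420.

7.420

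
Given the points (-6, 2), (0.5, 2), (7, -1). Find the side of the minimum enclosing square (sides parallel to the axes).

The bounding box has width 13 and height 3.
An axis-aligned square enclosing the set must have side ≥ max(width, height).
So the minimum side is max(13, 3) = 13.

13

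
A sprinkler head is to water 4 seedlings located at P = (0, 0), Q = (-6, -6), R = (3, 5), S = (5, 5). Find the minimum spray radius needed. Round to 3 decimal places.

7.778

The minimum enclosing circle of a finite set is fixed by two of the points (as a diameter) or three (as a circumcircle).
The farthest pair is Q–S with squared distance 242. The circle on this segment as diameter has centre (-0.5, -0.5) and r² = 242/4 = 60.5.
Check P: distance² to centre = 0.5 ≤ 60.5, so it lies inside.
All remaining points lie in this disk, and no smaller disk contains both endpoints, so this is the minimum enclosing circle.
r = √(60.5) ≈ 7.778.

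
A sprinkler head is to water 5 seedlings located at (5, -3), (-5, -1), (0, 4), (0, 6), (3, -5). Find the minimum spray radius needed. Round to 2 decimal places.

5.77

A smallest enclosing disk is always determined by at most three of the input points on its boundary.
The minimum enclosing circle is determined by three boundary points: (-5, -1), (0, 6), (3, -5).
Their circumcentre is (12/19, 5/19) with r² = 12025/361.
The farthest remaining point (5, -3) is at distance² 10733/361 ≤ 12025/361.
r = √(12025/361) ≈ 5.77.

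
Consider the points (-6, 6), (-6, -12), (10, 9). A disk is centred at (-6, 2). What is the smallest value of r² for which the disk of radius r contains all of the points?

305

The required radius is the distance from (-6, 2) to the farthest point.
Squared distances: 16, 196, 305.
Maximum is 305, attained at (10, 9).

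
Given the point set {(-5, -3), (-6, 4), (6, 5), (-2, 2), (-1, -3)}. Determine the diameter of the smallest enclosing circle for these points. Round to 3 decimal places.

13.625

By Welzl's lemma the MEC is supported by two points (diametrically opposite) or three points (on a circumcircle).
The minimum enclosing circle is determined by three boundary points: (-5, -3), (-6, 4), (6, 5).
Their circumcentre is (9/34, 45/34) with r² = 26825/578.
The farthest remaining point (-1, -3) is at distance² 11729/578 ≤ 26825/578.
Diameter = 2r = 2√(26825/578) ≈ 13.625.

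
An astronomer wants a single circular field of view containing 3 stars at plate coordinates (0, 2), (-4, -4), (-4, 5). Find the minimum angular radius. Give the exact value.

4.5

Call the three points A, B, C in the order given.
Side lengths²: AB² = 52, AC² = 25, BC² = 81.
Since BC² = 81 ≥ 52 + 25 = 77, the angle opposite BC is not acute, so the smallest enclosing circle has BC as diameter.
Centre = midpoint of BC = (-4, 0.5), r² = 81/4 = 20.25.
r = √(20.25) = 4.5.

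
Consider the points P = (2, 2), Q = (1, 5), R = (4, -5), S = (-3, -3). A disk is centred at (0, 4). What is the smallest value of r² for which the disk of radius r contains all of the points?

97

The required radius is the distance from (0, 4) to the farthest point.
Squared distances: 8, 2, 97, 58.
Maximum is 97, attained at R.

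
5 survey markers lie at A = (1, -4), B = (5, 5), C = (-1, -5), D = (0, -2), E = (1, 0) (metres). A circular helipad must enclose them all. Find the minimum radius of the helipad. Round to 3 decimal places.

5.831

A smallest enclosing disk is always determined by at most three of the input points on its boundary.
The farthest pair is B–C with squared distance 136. The circle on this segment as diameter has centre (2, 0) and r² = 136/4 = 34.
Check A: distance² to centre = 17 ≤ 34, so it lies inside.
All remaining points lie in this disk, and no smaller disk contains both endpoints, so this is the minimum enclosing circle.
r = √34 ≈ 5.831.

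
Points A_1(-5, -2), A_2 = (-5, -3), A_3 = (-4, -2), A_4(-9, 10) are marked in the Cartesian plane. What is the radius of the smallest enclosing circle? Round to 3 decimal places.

The farthest pair is A_2–A_4 with squared distance 185. The circle on this segment as diameter has centre (-7, 3.5) and r² = 185/4 = 46.25.
Check A_1: distance² to centre = 34.25 ≤ 46.25, so it lies inside.
All remaining points lie in this disk, and no smaller disk contains both endpoints, so this is the minimum enclosing circle.
r = √(46.25) ≈ 6.801.

6.801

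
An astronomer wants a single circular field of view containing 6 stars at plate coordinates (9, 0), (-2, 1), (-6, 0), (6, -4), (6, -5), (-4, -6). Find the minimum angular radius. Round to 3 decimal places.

7.546

The minimum enclosing circle of a finite set is fixed by two of the points (as a diameter) or three (as a circumcircle).
The minimum enclosing circle is determined by three boundary points: (9, 0), (-6, 0), (-4, -6).
Their circumcentre is (1.5, -5/6) with r² = 1025/18.
The farthest remaining point (6, -5) is at distance² 677/18 ≤ 1025/18.
r = √(1025/18) ≈ 7.546.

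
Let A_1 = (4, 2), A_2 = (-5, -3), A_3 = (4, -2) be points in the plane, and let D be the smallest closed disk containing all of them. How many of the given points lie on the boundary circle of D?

2

Side lengths²: A_1A_2² = 106, A_1A_3² = 16, A_2A_3² = 82.
Since A_1A_2² = 106 ≥ 82 + 16 = 98, the angle opposite A_1A_2 is not acute, so the smallest enclosing circle has A_1A_2 as diameter.
Centre = midpoint of A_1A_2 = (-0.5, -0.5), r² = 106/4 = 26.5.
The points at distance exactly r from the centre are A_1, A_2 — 2 points.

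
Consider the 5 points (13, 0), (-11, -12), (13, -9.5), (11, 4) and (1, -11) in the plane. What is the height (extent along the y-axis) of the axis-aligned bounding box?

max y = 4, min y = -12, so height = 16.

16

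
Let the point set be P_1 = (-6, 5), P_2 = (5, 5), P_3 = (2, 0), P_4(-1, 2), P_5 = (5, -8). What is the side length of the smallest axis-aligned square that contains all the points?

The bounding box has width 11 and height 13.
An axis-aligned square enclosing the set must have side ≥ max(width, height).
So the minimum side is max(11, 13) = 13.

13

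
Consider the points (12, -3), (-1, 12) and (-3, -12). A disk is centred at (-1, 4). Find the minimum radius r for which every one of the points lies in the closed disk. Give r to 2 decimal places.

16.12

The required radius is the distance from (-1, 4) to the farthest point.
Squared distances: 218, 64, 260.
Maximum is 260, attained at (-3, -12).
r = √260 ≈ 16.12.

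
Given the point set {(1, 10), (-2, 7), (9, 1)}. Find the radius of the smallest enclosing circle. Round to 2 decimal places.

6.28

Call the three points A, B, C in the order given.
Side lengths²: AB² = 18, AC² = 145, BC² = 157.
Since BC² = 157 < 145 + 18 = 163, the triangle is acute, so the smallest enclosing circle is the circumcircle.
Circumcentre = (125/34, 147/34), r² = 22765/578.
r = √(22765/578) ≈ 6.28.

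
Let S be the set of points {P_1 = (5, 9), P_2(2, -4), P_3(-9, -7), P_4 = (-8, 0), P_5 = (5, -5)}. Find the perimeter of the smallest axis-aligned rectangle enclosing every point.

Width = max x − min x = 5 − (-9) = 14.
Height = max y − min y = 9 − (-7) = 16.
Perimeter = 2(14 + 16) = 60.

60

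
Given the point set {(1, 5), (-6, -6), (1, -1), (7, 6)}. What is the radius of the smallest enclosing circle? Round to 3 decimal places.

By Welzl's lemma the MEC is supported by two points (diametrically opposite) or three points (on a circumcircle).
The farthest pair is (-6, -6)–(7, 6) with squared distance 313. The circle on this segment as diameter has centre (0.5, 0) and r² = 313/4 = 78.25.
Check (1, 5): distance² to centre = 25.25 ≤ 78.25, so it lies inside.
All remaining points lie in this disk, and no smaller disk contains both endpoints, so this is the minimum enclosing circle.
r = √(78.25) ≈ 8.846.

8.846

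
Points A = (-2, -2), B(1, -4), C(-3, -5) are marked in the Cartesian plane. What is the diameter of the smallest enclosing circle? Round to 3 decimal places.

4.274

Side lengths²: AB² = 13, AC² = 10, BC² = 17.
Since BC² = 17 < 13 + 10 = 23, the triangle is acute, so the smallest enclosing circle is the circumcircle.
Circumcentre = (-25/22, -87/22), r² = 1105/242.
Diameter = 2r = 2√(1105/242) ≈ 4.274.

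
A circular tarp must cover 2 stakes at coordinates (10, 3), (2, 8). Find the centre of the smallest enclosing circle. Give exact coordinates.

The smallest circle enclosing two points has them as diameter endpoints.
Centre = midpoint = (6, 5.5); r² = |(10, 3)−(2, 8)|²/4 = 89/4 = 22.25.
Centre = (6, 5.5).

(6, 5.5)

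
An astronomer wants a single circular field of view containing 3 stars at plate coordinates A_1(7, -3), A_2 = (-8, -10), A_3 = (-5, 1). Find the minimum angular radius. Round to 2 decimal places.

8.29

Side lengths²: A_1A_2² = 274, A_1A_3² = 160, A_2A_3² = 130.
Since A_1A_2² = 274 < 160 + 130 = 290, the triangle is acute, so the smallest enclosing circle is the circumcircle.
Circumcentre = (-25/36, -73/12), r² = 44525/648.
r = √(44525/648) ≈ 8.29.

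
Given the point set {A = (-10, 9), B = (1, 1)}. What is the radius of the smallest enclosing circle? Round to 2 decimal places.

The smallest circle enclosing two points has them as diameter endpoints.
Centre = midpoint = (-4.5, 5); r² = |AB|²/4 = 185/4 = 46.25.
r = √(46.25) ≈ 6.80.

6.80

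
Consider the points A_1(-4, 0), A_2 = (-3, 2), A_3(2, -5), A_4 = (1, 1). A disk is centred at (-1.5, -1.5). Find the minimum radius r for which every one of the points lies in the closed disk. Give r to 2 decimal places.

The required radius is the distance from (-1.5, -1.5) to the farthest point.
Squared distances: 8.5, 14.5, 24.5, 12.5.
Maximum is 24.5, attained at A_3.
r = √(24.5) ≈ 4.95.

4.95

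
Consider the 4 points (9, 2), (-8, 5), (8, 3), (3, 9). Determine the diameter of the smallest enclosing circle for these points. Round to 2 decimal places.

By Welzl's lemma the MEC is supported by two points (diametrically opposite) or three points (on a circumcircle).
The farthest pair is (9, 2)–(-8, 5) with squared distance 298. The circle on this segment as diameter has centre (0.5, 3.5) and r² = 298/4 = 74.5.
Check (8, 3): distance² to centre = 56.5 ≤ 74.5, so it lies inside.
All remaining points lie in this disk, and no smaller disk contains both endpoints, so this is the minimum enclosing circle.
Diameter = 2r = 2√(74.5) ≈ 17.26.

17.26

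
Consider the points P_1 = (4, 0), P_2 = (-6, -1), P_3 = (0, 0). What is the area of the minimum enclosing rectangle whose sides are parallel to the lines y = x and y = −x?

49.5

In coordinates u = x + y, v = x − y the rectangle is axis-aligned; the map (x,y)→(u,v) scales areas by 2.
u-values: 4, -7, 0; range = 4 − (-7) = 11.
v-values: 4, -5, 0; range = 4 − (-5) = 9.
Area = (11 × 9) / 2 = 49.5.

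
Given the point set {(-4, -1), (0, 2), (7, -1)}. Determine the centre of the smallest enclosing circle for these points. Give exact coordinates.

(1.5, -1)

Call the three points A, B, C in the order given.
Side lengths²: AB² = 25, AC² = 121, BC² = 58.
Since AC² = 121 ≥ 58 + 25 = 83, the angle opposite AC is not acute, so the smallest enclosing circle has AC as diameter.
Centre = midpoint of AC = (1.5, -1), r² = 121/4 = 30.25.
Centre = (1.5, -1).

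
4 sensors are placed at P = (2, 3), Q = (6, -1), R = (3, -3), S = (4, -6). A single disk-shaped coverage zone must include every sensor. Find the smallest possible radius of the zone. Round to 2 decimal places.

A smallest enclosing disk is always determined by at most three of the input points on its boundary.
The farthest pair is P–S with squared distance 85. The circle on this segment as diameter has centre (3, -1.5) and r² = 85/4 = 21.25.
Check Q: distance² to centre = 9.25 ≤ 21.25, so it lies inside.
All remaining points lie in this disk, and no smaller disk contains both endpoints, so this is the minimum enclosing circle.
r = √(21.25) ≈ 4.61.

4.61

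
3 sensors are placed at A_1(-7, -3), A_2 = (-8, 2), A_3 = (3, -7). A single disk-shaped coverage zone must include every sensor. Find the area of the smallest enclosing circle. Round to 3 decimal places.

Side lengths²: A_1A_2² = 26, A_1A_3² = 116, A_2A_3² = 202.
Since A_2A_3² = 202 ≥ 116 + 26 = 142, the angle opposite A_2A_3 is not acute, so the smallest enclosing circle has A_2A_3 as diameter.
Centre = midpoint of A_2A_3 = (-2.5, -2.5), r² = 202/4 = 50.5.
Area = π·r² = π·50.5 ≈ 158.650.

158.650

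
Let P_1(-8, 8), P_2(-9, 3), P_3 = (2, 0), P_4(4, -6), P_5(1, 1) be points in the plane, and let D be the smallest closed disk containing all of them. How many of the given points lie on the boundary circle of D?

2

The minimum enclosing circle of a finite set is fixed by two of the points (as a diameter) or three (as a circumcircle).
The farthest pair is P_1–P_4 with squared distance 340. The circle on this segment as diameter has centre (-2, 1) and r² = 340/4 = 85.
Check P_2: distance² to centre = 53 ≤ 85, so it lies inside.
All remaining points lie in this disk, and no smaller disk contains both endpoints, so this is the minimum enclosing circle.
The points at distance exactly r from the centre are P_1, P_4 — 2 points.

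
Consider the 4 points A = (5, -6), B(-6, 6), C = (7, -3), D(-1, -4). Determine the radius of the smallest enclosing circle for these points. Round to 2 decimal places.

8.14

The farthest pair is A–B with squared distance 265. The circle on this segment as diameter has centre (-0.5, 0) and r² = 265/4 = 66.25.
Check C: distance² to centre = 65.25 ≤ 66.25, so it lies inside.
All remaining points lie in this disk, and no smaller disk contains both endpoints, so this is the minimum enclosing circle.
r = √(66.25) ≈ 8.14.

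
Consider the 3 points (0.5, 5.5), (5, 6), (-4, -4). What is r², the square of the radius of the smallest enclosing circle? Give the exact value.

Call the three points A, B, C in the order given.
Side lengths²: AB² = 20.5, AC² = 110.5, BC² = 181.
Since BC² = 181 ≥ 110.5 + 20.5 = 131, the angle opposite BC is not acute, so the smallest enclosing circle has BC as diameter.
Centre = midpoint of BC = (0.5, 1), r² = 181/4 = 45.25.

45.25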